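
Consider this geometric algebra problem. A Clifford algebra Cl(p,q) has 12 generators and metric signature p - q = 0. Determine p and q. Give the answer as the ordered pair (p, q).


We need p + q = 12 and p - q = 0.
Adding: 2p = 12 + 0 = 12, so p = 6.
Then q = 12 - 6 = 6.
(p, q) = (6, 6)


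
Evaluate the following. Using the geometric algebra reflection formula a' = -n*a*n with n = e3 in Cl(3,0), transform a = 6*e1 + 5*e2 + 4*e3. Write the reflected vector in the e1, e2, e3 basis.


Reflection formula: a' = -n*a*n, with n = e3 (unit vector, n^2 = 1).
For reflection through hyperplane perp to e3:
The component along e3 flips sign, others stay.
a = (6, 5, 4)
a' = (6, 5, -4)
a' = 6*e1 + 5*e2 - 4*e3


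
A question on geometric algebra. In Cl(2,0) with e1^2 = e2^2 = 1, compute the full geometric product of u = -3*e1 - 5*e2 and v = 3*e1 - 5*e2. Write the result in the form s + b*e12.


Expand: (-3*e1 - 5*e2)(3*e1 - 5*e2)
= (-3)*3*e1e1 + (-3)*(-5)*e1e2 + (-5)*3*e2e1 + (-5)*(-5)*e2e2
Using e1^2 = e2^2 = 1, e2e1 = -e1e2:
Scalar part s = (-3)*3 + (-5)*(-5) = -9 + 25 = 16
Bivector part b = (-3)*(-5) - (-5)*3 = 15 - (-15) = 30
uv = 16 + 30*e12


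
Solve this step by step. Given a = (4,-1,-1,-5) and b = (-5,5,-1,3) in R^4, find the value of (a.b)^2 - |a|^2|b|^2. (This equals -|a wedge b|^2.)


a . b = 4*(-5) + (-1)*5 + (-1)*(-1) + (-5)*3
= -20 + (-5) + 1 + (-15) = -39
|a|^2 = 4^2 + (-1)^2 + (-1)^2 + (-5)^2 = 43
|b|^2 = (-5)^2 + 5^2 + (-1)^2 + 3^2 = 60
(a.b)^2 = (-39)^2 = 1521
|a|^2 * |b|^2 = 43 * 60 = 2580
Result = 1521 - 2580 = -1059


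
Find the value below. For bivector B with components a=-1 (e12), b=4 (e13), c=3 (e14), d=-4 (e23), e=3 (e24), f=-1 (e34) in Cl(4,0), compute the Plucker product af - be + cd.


Plucker relation: af - be + cd
a*f = (-1)*(-1) = 1
b*e = 4*3 = 12
c*d = 3*(-4) = -12
af - be + cd = 1 - 12 + (-12)
= -23


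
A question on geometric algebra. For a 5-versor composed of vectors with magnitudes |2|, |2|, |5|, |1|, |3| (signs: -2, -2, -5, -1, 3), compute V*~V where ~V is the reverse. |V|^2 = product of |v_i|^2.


Each vector v_i has |v_i|^2 = s_i^2
Squared scales: (-2)^2 = 4, (-2)^2 = 4, (-5)^2 = 25, (-1)^2 = 1, 3^2 = 9
|V|^2 = 4 * 4 * 25 * 1 * 9
= 3600


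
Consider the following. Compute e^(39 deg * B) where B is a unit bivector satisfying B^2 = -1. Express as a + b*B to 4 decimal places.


For a unit bivector B with B^2 = -1, the exponential series gives
e^(theta*B) = cos(theta) + sin(theta)*B (the GA analogue of Euler's formula).
theta = 39 degrees = 0.680678 rad
cos(39 deg) = 0.7771
sin(39 deg) = 0.6293
exp(theta*B) = 0.7771 + 0.6293*B


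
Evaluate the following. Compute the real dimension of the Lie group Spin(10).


Spin(n) double-covers SO(n); both have Lie algebra so(n) of dimension n(n-1)/2.
n = 10
n(n-1) = 10 * 9 = 90
dim Spin(10) = 90/2 = 45


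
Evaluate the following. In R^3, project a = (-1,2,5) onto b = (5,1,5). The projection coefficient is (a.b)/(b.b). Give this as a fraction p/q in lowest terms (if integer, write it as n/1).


Projection coefficient = (a . b) / (b . b)
a . b = (-1)*5 + 2*1 + 5*5
= -5 + 2 + 25 = 22
b . b = 5^2 + 1^2 + 5^2
= 25 + 1 + 25 = 51
Coefficient = 22/51
In lowest terms: 22/51


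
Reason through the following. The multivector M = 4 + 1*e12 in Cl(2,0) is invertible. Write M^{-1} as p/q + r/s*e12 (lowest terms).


M = 4 + 1*e12, where e12^2 = -1.
Since M commutes with its reverse ~M = a - b*e12, M * ~M = a^2 - b^2*e12^2 = a^2 + b^2.
So M^{-1} = ~M / (a^2 + b^2) = (a - b*e12)/(a^2 + b^2).
a^2 + b^2 = 16 + 1 = 17
Scalar part = 4/17 = 4/17
Bivector coeff = -1/17 = -1/17
M^{-1} = 4/17 - 1/17*e12


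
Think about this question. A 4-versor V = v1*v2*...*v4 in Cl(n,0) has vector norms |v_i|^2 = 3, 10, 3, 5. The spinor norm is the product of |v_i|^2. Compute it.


Spinor norm N(V) = |v1|^2 * |v2|^2 * ... * |v4|^2
= 3 * 10 * 3 * 5
Running product: 3, 30, 90, 450
N(V) = 450


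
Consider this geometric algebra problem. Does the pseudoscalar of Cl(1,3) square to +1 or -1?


The pseudoscalar I = e1...e_n (product of all n generators) of Cl(p,q) satisfies I^2 = (-1)^(q + n(n-1)/2).
p = 1, q = 3, n = p + q = 4
n(n-1)/2 = 4 * 3 / 2 = 6
Exponent = q + n(n-1)/2 = 3 + 6 = 9
I^2 = (-1)^9 = -1


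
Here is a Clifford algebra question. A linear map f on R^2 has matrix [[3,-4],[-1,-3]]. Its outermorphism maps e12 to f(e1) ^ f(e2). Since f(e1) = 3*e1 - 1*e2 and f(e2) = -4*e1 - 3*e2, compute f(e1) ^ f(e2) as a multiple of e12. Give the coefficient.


The outermorphism of a linear map f sends e1^e2 to f(e1)^f(e2).
f(e1) = 3*e1 - 1*e2
f(e2) = -4*e1 - 3*e2
f(e1) ^ f(e2) = (3*e1 - 1*e2) ^ (-4*e1 - 3*e2)
= 3*(-3)*e12 + (-1)*(-4)*e21
= (-9 - 4)*e12
= -13*e12
Coefficient = -13


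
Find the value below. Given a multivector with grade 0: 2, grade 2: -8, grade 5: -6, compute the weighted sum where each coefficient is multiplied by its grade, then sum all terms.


Grade-weighted sum = sum of grade_k * coefficient_k
0*2 = 0
2*(-8) = -16
5*(-6) = -30
Total = 0 + (-16) + (-30) = -46


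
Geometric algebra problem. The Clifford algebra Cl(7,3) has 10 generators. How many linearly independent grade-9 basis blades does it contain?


Number of grade-k basis blades in Cl(p,q) with n = p + q is C(n, k).
n = 7 + 3 = 10
C(10, 9) = 10! / (9! * 1!)
= 3628800 / (362880 * 1)
= 10


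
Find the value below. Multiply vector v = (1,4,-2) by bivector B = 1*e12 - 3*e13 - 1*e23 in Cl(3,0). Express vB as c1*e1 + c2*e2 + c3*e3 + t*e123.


vB has grade-1 (vector) and grade-3 (trivector) parts: vB = (v _| B) + (v ^ B).
Vector part <vB>_1:
  e1: -v2*b12 - v3*b13 = -(4)*(1) - (-2)*(-3) = -10
  e2: v1*b12 - v3*b23 = (1)*(1) - (-2)*(-1) = -1
  e3: v1*b13 + v2*b23 = (1)*(-3) + (4)*(-1) = -7
Trivector part <vB>_3:
  e123: v1*b23 - v2*b13 + v3*b12 = (1)*(-1) - (4)*(-3) + (-2)*(1) = 9
vB = -10*e1 - 1*e2 - 7*e3 + 9*e123


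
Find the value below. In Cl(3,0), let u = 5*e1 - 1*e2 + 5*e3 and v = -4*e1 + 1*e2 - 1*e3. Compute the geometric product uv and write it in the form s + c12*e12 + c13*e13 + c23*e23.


In Cl(3,0): e_i^2 = 1, e_ie_j = -e_je_i for i != j.
Scalar part = u . v = 5*(-4) + (-1)*1 + 5*(-1)
= -20 + (-1) + (-5) = -26
e12 coeff = 5*1 - (-1)*(-4) = 5 - 4 = 1
e13 coeff = 5*(-1) - 5*(-4) = -5 - (-20) = 15
e23 coeff = (-1)*(-1) - 5*1 = 1 - 5 = -4
uv = -26 + 1*e12 + 15*e13 - 4*e23


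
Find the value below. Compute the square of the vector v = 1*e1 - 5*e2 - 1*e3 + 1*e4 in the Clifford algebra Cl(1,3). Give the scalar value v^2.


v^2 = sum of c_i^2 * e_i^2
Positive signature terms (e_i^2 = +1): 1^2 = 1
Negative signature terms (e_j^2 = -1): (-5)^2 + (-1)^2 + 1^2 = 27
v^2 = 1 - 27 = -26


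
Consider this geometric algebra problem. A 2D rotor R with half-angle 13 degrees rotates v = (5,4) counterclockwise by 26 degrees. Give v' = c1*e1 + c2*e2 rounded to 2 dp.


Rotor R = cos(13deg) - sin(13deg)*e12
Rotation angle theta = 2 * 13 = 26 degrees
v' = R*v*~R rotates v by theta.
cos(26deg) = 0.8988, sin(26deg) = 0.4384
v'_1 = 5*cos(26deg) - 4*sin(26deg)
= 5*0.8988 - 4*0.4384
= 2.74
v'_2 = 5*sin(26deg) + 4*cos(26deg)
= 5*0.4384 + 4*0.8988
= 5.79
v' = 2.74*e1 + 5.79*e2


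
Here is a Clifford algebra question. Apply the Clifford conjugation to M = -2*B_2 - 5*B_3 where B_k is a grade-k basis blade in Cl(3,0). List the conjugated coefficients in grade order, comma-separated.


Clifford conjugate sign for grade k: (-1)^(k(k+1)/2)
Grade 2: (-1)^(2*3/2) = (-1)^3 = -1, coeff -2 -> 2
Grade 3: (-1)^(3*4/2) = (-1)^6 = 1, coeff -5 -> -5
Conjugated coefficients: 2, -5


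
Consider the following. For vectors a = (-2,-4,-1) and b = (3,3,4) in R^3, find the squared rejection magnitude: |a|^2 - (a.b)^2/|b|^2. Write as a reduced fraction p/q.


|a|^2 = (-2)^2 + (-4)^2 + (-1)^2 = 21
|b|^2 = 3^2 + 3^2 + 4^2 = 34
a . b = (-2)*3 + (-4)*3 + (-1)*4 = -22
(a.b)^2 = (-22)^2 = 484
|rej|^2 = 21 - 484/34
= (714 - 484)/34
= 230/34
In lowest terms: 115/17


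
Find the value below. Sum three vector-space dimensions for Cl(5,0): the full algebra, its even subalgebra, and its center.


n = 5 + 0 = 5
Total dim = 2^5 = 32
Even subalgebra dim = 2^4 = 16
n is odd, so center dim = 2
Sum = 32 + 16 + 2 = 50


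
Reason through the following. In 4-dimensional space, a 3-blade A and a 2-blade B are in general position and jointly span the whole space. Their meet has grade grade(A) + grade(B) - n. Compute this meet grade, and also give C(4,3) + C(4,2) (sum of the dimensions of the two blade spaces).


Meet grade = grade(A) + grade(B) - n
= 3 + 2 - 4 = 1
C(4,3) = 4
C(4,2) = 6
dim_A + dim_B = 4 + 6 = 10


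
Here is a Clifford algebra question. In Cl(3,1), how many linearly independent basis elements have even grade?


Even subalgebra dimension = 2^(n-1)
n = 3 + 1 = 4
2^(4 - 1) = 2^3 = 8
Verification: sum of C(4,k) for even k = 1 + 6 + 1 = 8
Result = 8


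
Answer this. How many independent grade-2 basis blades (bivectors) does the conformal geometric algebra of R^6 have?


The conformal model of R^6 uses Cl(7,1) with m = 6 + 2 = 8 generators.
Number of grade-2 blades = C(m, 2) = C(8, 2)
= 8*7/2 = 28


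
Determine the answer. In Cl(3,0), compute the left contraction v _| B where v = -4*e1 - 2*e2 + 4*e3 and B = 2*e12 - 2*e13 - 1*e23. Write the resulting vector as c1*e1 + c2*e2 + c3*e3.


Left contraction v _| B = <vB>_1 (grade-1 part of the geometric product vB).
Using e1_|e12 = e2, e2_|e12 = -e1, e1_|e13 = e3, e3_|e13 = -e1, e2_|e23 = e3, e3_|e23 = -e2:
e1 coeff: -v2*b12 - v3*b13 = -(-2)*(2) - (4)*(-2) = 12
e2 coeff: v1*b12 - v3*b23 = (-4)*(2) - (4)*(-1) = -4
e3 coeff: v1*b13 + v2*b23 = (-4)*(-2) + (-2)*(-1) = 10
v _| B = 12*e1 - 4*e2 + 10*e3


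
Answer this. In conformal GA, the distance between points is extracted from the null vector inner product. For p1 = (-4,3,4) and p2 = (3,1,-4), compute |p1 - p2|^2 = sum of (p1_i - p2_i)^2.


p1 - p2 = (-7, 2, 8)
|p1 - p2|^2 = (-7)^2 + 2^2 + 8^2
= 49 + 4 + 64
= 117


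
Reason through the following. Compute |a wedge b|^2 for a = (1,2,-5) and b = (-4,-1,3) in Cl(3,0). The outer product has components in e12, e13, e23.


a wedge b = (a1*b2 - a2*b1)*e12 + (a1*b3 - a3*b1)*e13 + (a2*b3 - a3*b2)*e23
e12 coeff: 1*(-1) - 2*(-4) = -1 - (-8) = 7
e13 coeff: 1*3 - (-5)*(-4) = 3 - 20 = -17
e23 coeff: 2*3 - (-5)*(-1) = 6 - 5 = 1
|a wedge b|^2 = 7^2 + (-17)^2 + 1^2
= 49 + 289 + 1
= 339


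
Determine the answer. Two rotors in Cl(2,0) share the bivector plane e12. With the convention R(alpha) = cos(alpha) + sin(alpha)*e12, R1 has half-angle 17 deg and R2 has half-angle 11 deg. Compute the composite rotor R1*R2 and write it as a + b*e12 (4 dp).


Same-plane rotors commute and their half-angles add:
R1*R2 = cos(a1 + a2) + sin(a1 + a2)*e12.
a1 + a2 = 17 + 11 = 28 deg
cos(28 deg) = 0.8829
sin(28 deg) = 0.4695
R1*R2 = 0.8829 + 0.4695*e12


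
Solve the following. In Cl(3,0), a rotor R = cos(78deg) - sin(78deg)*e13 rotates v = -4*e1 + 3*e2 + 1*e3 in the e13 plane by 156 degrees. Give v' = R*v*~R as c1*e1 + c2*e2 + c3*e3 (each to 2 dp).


Rotor R = cos(78deg) - sin(78deg)*e13
Rotation angle theta = 2 * 78 = 156 degrees in the e13 plane (e1 -> e3).
The component perpendicular to the plane (e2) is invariant: v'_2 = v2 = 3.00
cos(156deg) = -0.9135, sin(156deg) = 0.4067
v'_1 = v1*cos(theta) - v3*sin(theta) = -4*(-0.9135) - 1*0.4067 = 3.25
v'_3 = v1*sin(theta) + v3*cos(theta) = -4*0.4067 + 1*(-0.9135) = -2.54
v' = 3.25*e1 + 3.00*e2 - 2.54*e3


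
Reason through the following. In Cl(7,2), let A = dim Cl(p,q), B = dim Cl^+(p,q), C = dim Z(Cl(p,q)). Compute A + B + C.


n = 7 + 2 = 9
Total dim = 2^9 = 512
Even subalgebra dim = 2^8 = 256
n is odd, so center dim = 2
Sum = 512 + 256 + 2 = 770


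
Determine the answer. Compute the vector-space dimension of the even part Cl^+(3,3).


Even subalgebra dimension = 2^(n-1)
n = 3 + 3 = 6
2^(6 - 1) = 2^5 = 32
Verification: sum of C(6,k) for even k = 1 + 15 + 15 + 1 = 32
Result = 32


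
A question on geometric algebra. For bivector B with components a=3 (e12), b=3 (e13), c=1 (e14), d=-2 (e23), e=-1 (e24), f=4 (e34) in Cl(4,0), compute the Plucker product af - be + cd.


Plucker relation: af - be + cd
a*f = 3*4 = 12
b*e = 3*(-1) = -3
c*d = 1*(-2) = -2
af - be + cd = 12 - (-3) + (-2)
= 13


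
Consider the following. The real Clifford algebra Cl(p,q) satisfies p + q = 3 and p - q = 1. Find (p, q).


We need p + q = 3 and p - q = 1.
Adding: 2p = 3 + 1 = 4, so p = 2.
Then q = 3 - 2 = 1.
(p, q) = (2, 1)


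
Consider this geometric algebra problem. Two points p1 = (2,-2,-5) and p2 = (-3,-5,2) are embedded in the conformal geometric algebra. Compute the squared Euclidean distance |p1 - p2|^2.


p1 - p2 = (5, 3, -7)
|p1 - p2|^2 = 5^2 + 3^2 + (-7)^2
= 25 + 9 + 49
= 83


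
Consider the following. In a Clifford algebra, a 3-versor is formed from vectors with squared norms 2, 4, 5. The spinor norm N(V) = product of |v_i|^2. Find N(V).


Spinor norm N(V) = |v1|^2 * |v2|^2 * ... * |v3|^2
= 2 * 4 * 5
Running product: 2, 8, 40
N(V) = 40


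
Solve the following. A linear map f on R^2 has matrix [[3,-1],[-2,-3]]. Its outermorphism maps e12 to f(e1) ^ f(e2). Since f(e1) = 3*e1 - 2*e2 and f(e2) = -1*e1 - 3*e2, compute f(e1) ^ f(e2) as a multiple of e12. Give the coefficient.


The outermorphism of a linear map f sends e1^e2 to f(e1)^f(e2).
f(e1) = 3*e1 - 2*e2
f(e2) = -1*e1 - 3*e2
f(e1) ^ f(e2) = (3*e1 - 2*e2) ^ (-1*e1 - 3*e2)
= 3*(-3)*e12 + (-2)*(-1)*e21
= (-9 - 2)*e12
= -11*e12
Coefficient = -11


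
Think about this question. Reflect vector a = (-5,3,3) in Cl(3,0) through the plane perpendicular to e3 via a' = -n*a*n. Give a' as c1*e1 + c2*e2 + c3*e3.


Reflection formula: a' = -n*a*n, with n = e3 (unit vector, n^2 = 1).
For reflection through hyperplane perp to e3:
The component along e3 flips sign, others stay.
a = (-5, 3, 3)
a' = (-5, 3, -3)
a' = -5*e1 + 3*e2 - 3*e3


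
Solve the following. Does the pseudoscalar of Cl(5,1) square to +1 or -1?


The pseudoscalar I = e1...e_n (product of all n generators) of Cl(p,q) satisfies I^2 = (-1)^(q + n(n-1)/2).
p = 5, q = 1, n = p + q = 6
n(n-1)/2 = 6 * 5 / 2 = 15
Exponent = q + n(n-1)/2 = 1 + 15 = 16
I^2 = (-1)^16 = +1


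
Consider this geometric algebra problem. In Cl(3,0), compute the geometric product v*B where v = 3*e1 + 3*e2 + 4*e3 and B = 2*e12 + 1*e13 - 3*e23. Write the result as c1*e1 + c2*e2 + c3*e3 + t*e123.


vB has grade-1 (vector) and grade-3 (trivector) parts: vB = (v _| B) + (v ^ B).
Vector part <vB>_1:
  e1: -v2*b12 - v3*b13 = -(3)*(2) - (4)*(1) = -10
  e2: v1*b12 - v3*b23 = (3)*(2) - (4)*(-3) = 18
  e3: v1*b13 + v2*b23 = (3)*(1) + (3)*(-3) = -6
Trivector part <vB>_3:
  e123: v1*b23 - v2*b13 + v3*b12 = (3)*(-3) - (3)*(1) + (4)*(2) = -4
vB = -10*e1 + 18*e2 - 6*e3 - 4*e123


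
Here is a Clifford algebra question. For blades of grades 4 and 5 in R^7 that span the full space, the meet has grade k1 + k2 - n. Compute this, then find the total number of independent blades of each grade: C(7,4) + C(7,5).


Meet grade = grade(A) + grade(B) - n
= 4 + 5 - 7 = 2
C(7,4) = 35
C(7,5) = 21
dim_A + dim_B = 35 + 21 = 56


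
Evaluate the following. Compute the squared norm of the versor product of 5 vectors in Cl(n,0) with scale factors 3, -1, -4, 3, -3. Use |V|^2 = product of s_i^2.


Each vector v_i has |v_i|^2 = s_i^2
Squared scales: 3^2 = 9, (-1)^2 = 1, (-4)^2 = 16, 3^2 = 9, (-3)^2 = 9
|V|^2 = 9 * 1 * 16 * 9 * 9
= 11664


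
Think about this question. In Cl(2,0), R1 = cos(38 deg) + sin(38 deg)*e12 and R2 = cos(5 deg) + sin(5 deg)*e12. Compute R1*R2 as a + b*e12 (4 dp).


Same-plane rotors commute and their half-angles add:
R1*R2 = cos(a1 + a2) + sin(a1 + a2)*e12.
a1 + a2 = 38 + 5 = 43 deg
cos(43 deg) = 0.7314
sin(43 deg) = 0.6820
R1*R2 = 0.7314 + 0.6820*e12


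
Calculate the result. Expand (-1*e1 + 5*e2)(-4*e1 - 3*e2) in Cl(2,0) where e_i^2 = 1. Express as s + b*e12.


Expand: (-1*e1 + 5*e2)(-4*e1 - 3*e2)
= (-1)*(-4)*e1e1 + (-1)*(-3)*e1e2 + 5*(-4)*e2e1 + 5*(-3)*e2e2
Using e1^2 = e2^2 = 1, e2e1 = -e1e2:
Scalar part s = (-1)*(-4) + 5*(-3) = 4 + (-15) = -11
Bivector part b = (-1)*(-3) - 5*(-4) = 3 - (-20) = 23
uv = -11 + 23*e12


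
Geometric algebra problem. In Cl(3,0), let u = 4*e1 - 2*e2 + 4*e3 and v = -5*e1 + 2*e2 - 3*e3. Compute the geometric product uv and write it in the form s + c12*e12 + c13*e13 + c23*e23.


In Cl(3,0): e_i^2 = 1, e_ie_j = -e_je_i for i != j.
Scalar part = u . v = 4*(-5) + (-2)*2 + 4*(-3)
= -20 + (-4) + (-12) = -36
e12 coeff = 4*2 - (-2)*(-5) = 8 - 10 = -2
e13 coeff = 4*(-3) - 4*(-5) = -12 - (-20) = 8
e23 coeff = (-2)*(-3) - 4*2 = 6 - 8 = -2
uv = -36 - 2*e12 + 8*e13 - 2*e23


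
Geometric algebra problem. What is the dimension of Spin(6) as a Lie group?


Spin(n) double-covers SO(n); both have Lie algebra so(n) of dimension n(n-1)/2.
n = 6
n(n-1) = 6 * 5 = 30
dim Spin(6) = 30/2 = 15


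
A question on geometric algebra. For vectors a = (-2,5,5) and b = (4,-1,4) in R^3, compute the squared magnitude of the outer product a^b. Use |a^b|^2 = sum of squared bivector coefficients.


a wedge b = (a1*b2 - a2*b1)*e12 + (a1*b3 - a3*b1)*e13 + (a2*b3 - a3*b2)*e23
e12 coeff: (-2)*(-1) - 5*4 = 2 - 20 = -18
e13 coeff: (-2)*4 - 5*4 = -8 - 20 = -28
e23 coeff: 5*4 - 5*(-1) = 20 - (-5) = 25
|a wedge b|^2 = (-18)^2 + (-28)^2 + 25^2
= 324 + 784 + 625
= 1733


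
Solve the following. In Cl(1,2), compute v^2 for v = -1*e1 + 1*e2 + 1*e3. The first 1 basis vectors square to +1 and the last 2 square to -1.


v^2 = sum of c_i^2 * e_i^2
Positive signature terms (e_i^2 = +1): (-1)^2 = 1
Negative signature terms (e_j^2 = -1): 1^2 + 1^2 = 2
v^2 = 1 - 2 = -1


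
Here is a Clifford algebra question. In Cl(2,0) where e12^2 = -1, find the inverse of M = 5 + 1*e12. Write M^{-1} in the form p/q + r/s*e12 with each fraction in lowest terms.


M = 5 + 1*e12, where e12^2 = -1.
Since M commutes with its reverse ~M = a - b*e12, M * ~M = a^2 - b^2*e12^2 = a^2 + b^2.
So M^{-1} = ~M / (a^2 + b^2) = (a - b*e12)/(a^2 + b^2).
a^2 + b^2 = 25 + 1 = 26
Scalar part = 5/26 = 5/26
Bivector coeff = -1/26 = -1/26
M^{-1} = 5/26 - 1/26*e12


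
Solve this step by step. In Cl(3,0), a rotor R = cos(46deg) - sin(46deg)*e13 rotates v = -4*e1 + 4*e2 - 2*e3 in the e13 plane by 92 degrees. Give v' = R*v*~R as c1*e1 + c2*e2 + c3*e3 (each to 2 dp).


Rotor R = cos(46deg) - sin(46deg)*e13
Rotation angle theta = 2 * 46 = 92 degrees in the e13 plane (e1 -> e3).
The component perpendicular to the plane (e2) is invariant: v'_2 = v2 = 4.00
cos(92deg) = -0.0349, sin(92deg) = 0.9994
v'_1 = v1*cos(theta) - v3*sin(theta) = -4*(-0.0349) - (-2)*0.9994 = 2.14
v'_3 = v1*sin(theta) + v3*cos(theta) = -4*0.9994 + (-2)*(-0.0349) = -3.93
v' = 2.14*e1 + 4.00*e2 - 3.93*e3


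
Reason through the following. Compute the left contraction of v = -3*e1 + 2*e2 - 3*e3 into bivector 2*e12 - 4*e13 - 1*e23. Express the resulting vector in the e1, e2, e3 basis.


Left contraction v _| B = <vB>_1 (grade-1 part of the geometric product vB).
Using e1_|e12 = e2, e2_|e12 = -e1, e1_|e13 = e3, e3_|e13 = -e1, e2_|e23 = e3, e3_|e23 = -e2:
e1 coeff: -v2*b12 - v3*b13 = -(2)*(2) - (-3)*(-4) = -16
e2 coeff: v1*b12 - v3*b23 = (-3)*(2) - (-3)*(-1) = -9
e3 coeff: v1*b13 + v2*b23 = (-3)*(-4) + (2)*(-1) = 10
v _| B = -16*e1 - 9*e2 + 10*e3


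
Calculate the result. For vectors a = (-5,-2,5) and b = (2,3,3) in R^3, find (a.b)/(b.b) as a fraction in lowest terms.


Projection coefficient = (a . b) / (b . b)
a . b = (-5)*2 + (-2)*3 + 5*3
= -10 + (-6) + 15 = -1
b . b = 2^2 + 3^2 + 3^2
= 4 + 9 + 9 = 22
Coefficient = -1/22
In lowest terms: -1/22


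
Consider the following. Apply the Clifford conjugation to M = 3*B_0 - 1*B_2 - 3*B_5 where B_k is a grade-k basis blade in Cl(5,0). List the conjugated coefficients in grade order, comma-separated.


Clifford conjugate sign for grade k: (-1)^(k(k+1)/2)
Grade 0: (-1)^(0*1/2) = (-1)^0 = 1, coeff 3 -> 3
Grade 2: (-1)^(2*3/2) = (-1)^3 = -1, coeff -1 -> 1
Grade 5: (-1)^(5*6/2) = (-1)^15 = -1, coeff -3 -> 3
Conjugated coefficients: 3, 1, 3


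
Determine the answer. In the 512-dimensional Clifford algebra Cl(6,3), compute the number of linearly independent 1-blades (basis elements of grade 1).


Number of grade-k basis blades in Cl(p,q) with n = p + q is C(n, k).
n = 6 + 3 = 9
C(9, 1) = 9! / (1! * 8!)
= 362880 / (1 * 40320)
= 9


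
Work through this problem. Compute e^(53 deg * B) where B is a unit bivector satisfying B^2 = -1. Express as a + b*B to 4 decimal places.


For a unit bivector B with B^2 = -1, the exponential series gives
e^(theta*B) = cos(theta) + sin(theta)*B (the GA analogue of Euler's formula).
theta = 53 degrees = 0.925025 rad
cos(53 deg) = 0.6018
sin(53 deg) = 0.7986
exp(theta*B) = 0.6018 + 0.7986*B


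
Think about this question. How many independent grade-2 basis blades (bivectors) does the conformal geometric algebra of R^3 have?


The conformal model of R^3 uses Cl(4,1) with m = 3 + 2 = 5 generators.
Number of grade-2 blades = C(m, 2) = C(5, 2)
= 5*4/2 = 10


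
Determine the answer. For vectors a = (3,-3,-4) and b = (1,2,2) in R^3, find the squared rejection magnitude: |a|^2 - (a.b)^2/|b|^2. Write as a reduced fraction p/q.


|a|^2 = 3^2 + (-3)^2 + (-4)^2 = 34
|b|^2 = 1^2 + 2^2 + 2^2 = 9
a . b = 3*1 + (-3)*2 + (-4)*2 = -11
(a.b)^2 = (-11)^2 = 121
|rej|^2 = 34 - 121/9
= (306 - 121)/9
= 185/9
In lowest terms: 185/9


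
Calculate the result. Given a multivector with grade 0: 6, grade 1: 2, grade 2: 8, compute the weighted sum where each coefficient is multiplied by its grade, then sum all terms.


Grade-weighted sum = sum of grade_k * coefficient_k
0*6 = 0
1*2 = 2
2*8 = 16
Total = 0 + 2 + 16 = 18


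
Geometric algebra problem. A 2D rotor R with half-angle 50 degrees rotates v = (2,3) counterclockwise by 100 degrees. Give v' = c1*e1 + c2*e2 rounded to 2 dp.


Rotor R = cos(50deg) - sin(50deg)*e12
Rotation angle theta = 2 * 50 = 100 degrees
v' = R*v*~R rotates v by theta.
cos(100deg) = -0.1736, sin(100deg) = 0.9848
v'_1 = 2*cos(100deg) - 3*sin(100deg)
= 2*(-0.1736) - 3*0.9848
= -3.30
v'_2 = 2*sin(100deg) + 3*cos(100deg)
= 2*0.9848 + 3*(-0.1736)
= 1.45
v' = -3.30*e1 + 1.45*e2


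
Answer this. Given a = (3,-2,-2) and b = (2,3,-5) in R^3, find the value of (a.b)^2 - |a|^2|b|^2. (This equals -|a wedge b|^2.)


a . b = 3*2 + (-2)*3 + (-2)*(-5)
= 6 + (-6) + 10 = 10
|a|^2 = 3^2 + (-2)^2 + (-2)^2 = 17
|b|^2 = 2^2 + 3^2 + (-5)^2 = 38
(a.b)^2 = 10^2 = 100
|a|^2 * |b|^2 = 17 * 38 = 646
Result = 100 - 646 = -546


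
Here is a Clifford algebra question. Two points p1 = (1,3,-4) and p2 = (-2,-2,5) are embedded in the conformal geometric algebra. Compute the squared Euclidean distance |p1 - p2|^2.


p1 - p2 = (3, 5, -9)
|p1 - p2|^2 = 3^2 + 5^2 + (-9)^2
= 9 + 25 + 81
= 115


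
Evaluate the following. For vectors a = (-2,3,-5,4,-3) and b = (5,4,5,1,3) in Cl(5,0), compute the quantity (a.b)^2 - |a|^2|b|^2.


a . b = (-2)*5 + 3*4 + (-5)*5 + 4*1 + (-3)*3
= -10 + 12 + (-25) + 4 + (-9) = -28
|a|^2 = (-2)^2 + 3^2 + (-5)^2 + 4^2 + (-3)^2 = 63
|b|^2 = 5^2 + 4^2 + 5^2 + 1^2 + 3^2 = 76
(a.b)^2 = (-28)^2 = 784
|a|^2 * |b|^2 = 63 * 76 = 4788
Result = 784 - 4788 = -4004


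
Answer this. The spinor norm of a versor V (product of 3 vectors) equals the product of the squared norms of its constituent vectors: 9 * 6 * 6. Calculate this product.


Spinor norm N(V) = |v1|^2 * |v2|^2 * ... * |v3|^2
= 9 * 6 * 6
Running product: 9, 54, 324
N(V) = 324


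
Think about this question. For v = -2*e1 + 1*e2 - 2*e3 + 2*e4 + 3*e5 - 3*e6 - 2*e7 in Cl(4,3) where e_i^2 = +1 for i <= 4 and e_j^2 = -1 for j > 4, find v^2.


v^2 = sum of c_i^2 * e_i^2
Positive signature terms (e_i^2 = +1): (-2)^2 + 1^2 + (-2)^2 + 2^2 = 13
Negative signature terms (e_j^2 = -1): 3^2 + (-3)^2 + (-2)^2 = 22
v^2 = 13 - 22 = -9


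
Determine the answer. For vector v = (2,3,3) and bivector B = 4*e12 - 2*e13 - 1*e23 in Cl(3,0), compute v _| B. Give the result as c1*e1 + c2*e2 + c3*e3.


Left contraction v _| B = <vB>_1 (grade-1 part of the geometric product vB).
Using e1_|e12 = e2, e2_|e12 = -e1, e1_|e13 = e3, e3_|e13 = -e1, e2_|e23 = e3, e3_|e23 = -e2:
e1 coeff: -v2*b12 - v3*b13 = -(3)*(4) - (3)*(-2) = -6
e2 coeff: v1*b12 - v3*b23 = (2)*(4) - (3)*(-1) = 11
e3 coeff: v1*b13 + v2*b23 = (2)*(-2) + (3)*(-1) = -7
v _| B = -6*e1 + 11*e2 - 7*e3


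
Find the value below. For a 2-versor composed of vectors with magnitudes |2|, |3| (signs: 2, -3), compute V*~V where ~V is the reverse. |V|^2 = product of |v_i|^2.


Each vector v_i has |v_i|^2 = s_i^2
Squared scales: 2^2 = 4, (-3)^2 = 9
|V|^2 = 4 * 9
= 36


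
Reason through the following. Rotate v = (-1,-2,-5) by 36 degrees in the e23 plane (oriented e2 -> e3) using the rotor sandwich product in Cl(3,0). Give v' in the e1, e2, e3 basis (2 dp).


Rotor R = cos(18deg) - sin(18deg)*e23
Rotation angle theta = 2 * 18 = 36 degrees in the e23 plane (e2 -> e3).
The component perpendicular to the plane (e1) is invariant: v'_1 = v1 = -1.00
cos(36deg) = 0.8090, sin(36deg) = 0.5878
v'_2 = v2*cos(theta) - v3*sin(theta) = -2*0.8090 - (-5)*0.5878 = 1.32
v'_3 = v2*sin(theta) + v3*cos(theta) = -2*0.5878 + (-5)*0.8090 = -5.22
v' = -1.00*e1 + 1.32*e2 - 5.22*e3


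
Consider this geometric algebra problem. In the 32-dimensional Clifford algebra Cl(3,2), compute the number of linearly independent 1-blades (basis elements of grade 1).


Number of grade-k basis blades in Cl(p,q) with n = p + q is C(n, k).
n = 3 + 2 = 5
C(5, 1) = 5! / (1! * 4!)
= 120 / (1 * 24)
= 5


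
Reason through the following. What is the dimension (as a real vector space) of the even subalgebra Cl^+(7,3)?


Even subalgebra dimension = 2^(n-1)
n = 7 + 3 = 10
2^(10 - 1) = 2^9 = 512
Verification: sum of C(10,k) for even k = 1 + 45 + 210 + 210 + 45 + 1 = 512
Result = 512


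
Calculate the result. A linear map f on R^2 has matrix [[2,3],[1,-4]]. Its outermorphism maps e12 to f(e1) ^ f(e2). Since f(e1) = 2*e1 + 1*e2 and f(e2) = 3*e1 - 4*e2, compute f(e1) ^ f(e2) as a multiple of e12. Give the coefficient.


The outermorphism of a linear map f sends e1^e2 to f(e1)^f(e2).
f(e1) = 2*e1 + 1*e2
f(e2) = 3*e1 - 4*e2
f(e1) ^ f(e2) = (2*e1 + 1*e2) ^ (3*e1 - 4*e2)
= 2*(-4)*e12 + 1*3*e21
= (-8 - 3)*e12
= -11*e12
Coefficient = -11


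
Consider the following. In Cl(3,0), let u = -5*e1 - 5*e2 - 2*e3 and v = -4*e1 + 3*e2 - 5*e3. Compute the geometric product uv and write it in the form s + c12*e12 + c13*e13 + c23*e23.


In Cl(3,0): e_i^2 = 1, e_ie_j = -e_je_i for i != j.
Scalar part = u . v = (-5)*(-4) + (-5)*3 + (-2)*(-5)
= 20 + (-15) + 10 = 15
e12 coeff = (-5)*3 - (-5)*(-4) = -15 - 20 = -35
e13 coeff = (-5)*(-5) - (-2)*(-4) = 25 - 8 = 17
e23 coeff = (-5)*(-5) - (-2)*3 = 25 - (-6) = 31
uv = 15 - 35*e12 + 17*e13 + 31*e23


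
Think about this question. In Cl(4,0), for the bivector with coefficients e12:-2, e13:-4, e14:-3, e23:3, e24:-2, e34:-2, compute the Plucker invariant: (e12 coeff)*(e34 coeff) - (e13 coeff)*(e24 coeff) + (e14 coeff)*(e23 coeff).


Plucker relation: af - be + cd
a*f = (-2)*(-2) = 4
b*e = (-4)*(-2) = 8
c*d = (-3)*3 = -9
af - be + cd = 4 - 8 + (-9)
= -13


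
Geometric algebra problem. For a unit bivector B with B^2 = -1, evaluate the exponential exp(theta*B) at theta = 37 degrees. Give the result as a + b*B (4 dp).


For a unit bivector B with B^2 = -1, the exponential series gives
e^(theta*B) = cos(theta) + sin(theta)*B (the GA analogue of Euler's formula).
theta = 37 degrees = 0.645772 rad
cos(37 deg) = 0.7986
sin(37 deg) = 0.6018
exp(theta*B) = 0.7986 + 0.6018*B


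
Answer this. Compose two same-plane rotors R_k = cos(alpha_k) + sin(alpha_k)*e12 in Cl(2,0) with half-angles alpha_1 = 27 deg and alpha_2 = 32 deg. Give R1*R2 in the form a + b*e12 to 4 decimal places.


Same-plane rotors commute and their half-angles add:
R1*R2 = cos(a1 + a2) + sin(a1 + a2)*e12.
a1 + a2 = 27 + 32 = 59 deg
cos(59 deg) = 0.5150
sin(59 deg) = 0.8572
R1*R2 = 0.5150 + 0.8572*e12


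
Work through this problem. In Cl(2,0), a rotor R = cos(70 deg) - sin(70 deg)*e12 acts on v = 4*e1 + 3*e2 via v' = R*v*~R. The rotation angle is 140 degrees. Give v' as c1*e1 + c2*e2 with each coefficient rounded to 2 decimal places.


Rotor R = cos(70deg) - sin(70deg)*e12
Rotation angle theta = 2 * 70 = 140 degrees
v' = R*v*~R rotates v by theta.
cos(140deg) = -0.7660, sin(140deg) = 0.6428
v'_1 = 4*cos(140deg) - 3*sin(140deg)
= 4*(-0.7660) - 3*0.6428
= -4.99
v'_2 = 4*sin(140deg) + 3*cos(140deg)
= 4*0.6428 + 3*(-0.7660)
= 0.27
v' = -4.99*e1 + 0.27*e2


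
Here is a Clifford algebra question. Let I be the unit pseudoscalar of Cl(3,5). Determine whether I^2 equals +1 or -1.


The pseudoscalar I = e1...e_n (product of all n generators) of Cl(p,q) satisfies I^2 = (-1)^(q + n(n-1)/2).
p = 3, q = 5, n = p + q = 8
n(n-1)/2 = 8 * 7 / 2 = 28
Exponent = q + n(n-1)/2 = 5 + 28 = 33
I^2 = (-1)^33 = -1


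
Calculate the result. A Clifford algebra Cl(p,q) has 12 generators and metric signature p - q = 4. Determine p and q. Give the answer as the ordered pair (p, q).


We need p + q = 12 and p - q = 4.
Adding: 2p = 12 + 4 = 16, so p = 8.
Then q = 12 - 8 = 4.
(p, q) = (8, 4)


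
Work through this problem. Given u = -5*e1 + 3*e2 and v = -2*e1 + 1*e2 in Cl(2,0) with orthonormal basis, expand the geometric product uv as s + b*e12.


Expand: (-5*e1 + 3*e2)(-2*e1 + 1*e2)
= (-5)*(-2)*e1e1 + (-5)*1*e1e2 + 3*(-2)*e2e1 + 3*1*e2e2
Using e1^2 = e2^2 = 1, e2e1 = -e1e2:
Scalar part s = (-5)*(-2) + 3*1 = 10 + 3 = 13
Bivector part b = (-5)*1 - 3*(-2) = -5 - (-6) = 1
uv = 13 + 1*e12


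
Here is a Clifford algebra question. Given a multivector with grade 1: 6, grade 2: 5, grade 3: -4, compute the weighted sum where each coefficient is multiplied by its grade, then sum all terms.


Grade-weighted sum = sum of grade_k * coefficient_k
1*6 = 6
2*5 = 10
3*(-4) = -12
Total = 6 + 10 + (-12) = 4


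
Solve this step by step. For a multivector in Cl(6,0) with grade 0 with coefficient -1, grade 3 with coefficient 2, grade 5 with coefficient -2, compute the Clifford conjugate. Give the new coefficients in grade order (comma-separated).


Clifford conjugate sign for grade k: (-1)^(k(k+1)/2)
Grade 0: (-1)^(0*1/2) = (-1)^0 = 1, coeff -1 -> -1
Grade 3: (-1)^(3*4/2) = (-1)^6 = 1, coeff 2 -> 2
Grade 5: (-1)^(5*6/2) = (-1)^15 = -1, coeff -2 -> 2
Conjugated coefficients: -1, 2, 2


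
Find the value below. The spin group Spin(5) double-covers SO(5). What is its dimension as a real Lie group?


Spin(n) double-covers SO(n); both have Lie algebra so(n) of dimension n(n-1)/2.
n = 5
n(n-1) = 5 * 4 = 20
dim Spin(5) = 20/2 = 10


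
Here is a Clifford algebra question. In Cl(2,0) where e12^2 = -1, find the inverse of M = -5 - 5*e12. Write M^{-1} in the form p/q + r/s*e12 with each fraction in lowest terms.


M = -5 - 5*e12, where e12^2 = -1.
Since M commutes with its reverse ~M = a - b*e12, M * ~M = a^2 - b^2*e12^2 = a^2 + b^2.
So M^{-1} = ~M / (a^2 + b^2) = (a - b*e12)/(a^2 + b^2).
a^2 + b^2 = 25 + 25 = 50
Scalar part = -5/50 = -1/10
Bivector coeff = 5/50 = 1/10
M^{-1} = -1/10 + 1/10*e12


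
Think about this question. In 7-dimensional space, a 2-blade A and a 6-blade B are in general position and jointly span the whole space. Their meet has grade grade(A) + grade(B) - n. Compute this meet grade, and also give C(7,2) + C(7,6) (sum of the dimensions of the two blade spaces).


Meet grade = grade(A) + grade(B) - n
= 2 + 6 - 7 = 1
C(7,2) = 21
C(7,6) = 7
dim_A + dim_B = 21 + 7 = 28


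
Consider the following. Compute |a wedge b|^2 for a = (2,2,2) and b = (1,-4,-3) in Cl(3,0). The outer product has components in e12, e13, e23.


a wedge b = (a1*b2 - a2*b1)*e12 + (a1*b3 - a3*b1)*e13 + (a2*b3 - a3*b2)*e23
e12 coeff: 2*(-4) - 2*1 = -8 - 2 = -10
e13 coeff: 2*(-3) - 2*1 = -6 - 2 = -8
e23 coeff: 2*(-3) - 2*(-4) = -6 - (-8) = 2
|a wedge b|^2 = (-10)^2 + (-8)^2 + 2^2
= 100 + 64 + 4
= 168


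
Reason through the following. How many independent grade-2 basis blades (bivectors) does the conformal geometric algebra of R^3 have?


The conformal model of R^3 uses Cl(4,1) with m = 3 + 2 = 5 generators.
Number of grade-2 blades = C(m, 2) = C(5, 2)
= 5*4/2 = 10


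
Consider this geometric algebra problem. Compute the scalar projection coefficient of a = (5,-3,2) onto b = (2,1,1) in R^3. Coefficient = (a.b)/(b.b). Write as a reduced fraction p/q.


Projection coefficient = (a . b) / (b . b)
a . b = 5*2 + (-3)*1 + 2*1
= 10 + (-3) + 2 = 9
b . b = 2^2 + 1^2 + 1^2
= 4 + 1 + 1 = 6
Coefficient = 9/6
In lowest terms: 3/2


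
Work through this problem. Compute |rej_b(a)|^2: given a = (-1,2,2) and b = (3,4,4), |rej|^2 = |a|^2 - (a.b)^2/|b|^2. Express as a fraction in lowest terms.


|a|^2 = (-1)^2 + 2^2 + 2^2 = 9
|b|^2 = 3^2 + 4^2 + 4^2 = 41
a . b = (-1)*3 + 2*4 + 2*4 = 13
(a.b)^2 = 13^2 = 169
|rej|^2 = 9 - 169/41
= (369 - 169)/41
= 200/41
In lowest terms: 200/41


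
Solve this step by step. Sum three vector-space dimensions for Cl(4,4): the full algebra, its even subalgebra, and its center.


n = 4 + 4 = 8
Total dim = 2^8 = 256
Even subalgebra dim = 2^7 = 128
n is even, so center dim = 1
Sum = 256 + 128 + 1 = 385


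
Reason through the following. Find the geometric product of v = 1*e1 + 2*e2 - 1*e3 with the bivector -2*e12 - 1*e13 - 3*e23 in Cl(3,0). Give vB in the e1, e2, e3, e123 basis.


vB has grade-1 (vector) and grade-3 (trivector) parts: vB = (v _| B) + (v ^ B).
Vector part <vB>_1:
  e1: -v2*b12 - v3*b13 = -(2)*(-2) - (-1)*(-1) = 3
  e2: v1*b12 - v3*b23 = (1)*(-2) - (-1)*(-3) = -5
  e3: v1*b13 + v2*b23 = (1)*(-1) + (2)*(-3) = -7
Trivector part <vB>_3:
  e123: v1*b23 - v2*b13 + v3*b12 = (1)*(-3) - (2)*(-1) + (-1)*(-2) = 1
vB = 3*e1 - 5*e2 - 7*e3 + 1*e123


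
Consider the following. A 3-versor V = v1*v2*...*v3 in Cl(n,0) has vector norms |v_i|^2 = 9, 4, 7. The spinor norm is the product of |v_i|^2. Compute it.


Spinor norm N(V) = |v1|^2 * |v2|^2 * ... * |v3|^2
= 9 * 4 * 7
Running product: 9, 36, 252
N(V) = 252


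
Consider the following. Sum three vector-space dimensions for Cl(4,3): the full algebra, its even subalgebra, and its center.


n = 4 + 3 = 7
Total dim = 2^7 = 128
Even subalgebra dim = 2^6 = 64
n is odd, so center dim = 2
Sum = 128 + 64 + 2 = 194


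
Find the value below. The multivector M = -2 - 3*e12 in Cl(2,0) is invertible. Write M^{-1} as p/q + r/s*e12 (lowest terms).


M = -2 - 3*e12, where e12^2 = -1.
Since M commutes with its reverse ~M = a - b*e12, M * ~M = a^2 - b^2*e12^2 = a^2 + b^2.
So M^{-1} = ~M / (a^2 + b^2) = (a - b*e12)/(a^2 + b^2).
a^2 + b^2 = 4 + 9 = 13
Scalar part = -2/13 = -2/13
Bivector coeff = 3/13 = 3/13
M^{-1} = -2/13 + 3/13*e12


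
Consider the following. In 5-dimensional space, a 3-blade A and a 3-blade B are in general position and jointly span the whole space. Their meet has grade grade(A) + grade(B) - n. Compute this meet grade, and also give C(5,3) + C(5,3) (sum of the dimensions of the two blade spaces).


Meet grade = grade(A) + grade(B) - n
= 3 + 3 - 5 = 1
C(5,3) = 10
C(5,3) = 10
dim_A + dim_B = 10 + 10 = 20


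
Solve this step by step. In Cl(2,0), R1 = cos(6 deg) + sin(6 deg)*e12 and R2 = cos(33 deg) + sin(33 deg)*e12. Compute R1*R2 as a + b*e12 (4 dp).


Same-plane rotors commute and their half-angles add:
R1*R2 = cos(a1 + a2) + sin(a1 + a2)*e12.
a1 + a2 = 6 + 33 = 39 deg
cos(39 deg) = 0.7771
sin(39 deg) = 0.6293
R1*R2 = 0.7771 + 0.6293*e12


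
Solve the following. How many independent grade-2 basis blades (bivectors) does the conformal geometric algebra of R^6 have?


The conformal model of R^6 uses Cl(7,1) with m = 6 + 2 = 8 generators.
Number of grade-2 blades = C(m, 2) = C(8, 2)
= 8*7/2 = 28


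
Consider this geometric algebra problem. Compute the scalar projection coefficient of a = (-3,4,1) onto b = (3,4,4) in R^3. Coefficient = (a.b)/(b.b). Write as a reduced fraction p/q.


Projection coefficient = (a . b) / (b . b)
a . b = (-3)*3 + 4*4 + 1*4
= -9 + 16 + 4 = 11
b . b = 3^2 + 4^2 + 4^2
= 9 + 16 + 16 = 41
Coefficient = 11/41
In lowest terms: 11/41


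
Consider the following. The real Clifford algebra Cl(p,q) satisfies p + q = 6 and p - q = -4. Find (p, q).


We need p + q = 6 and p - q = -4.
Adding: 2p = 6 + (-4) = 2, so p = 1.
Then q = 6 - 1 = 5.
(p, q) = (1, 5)


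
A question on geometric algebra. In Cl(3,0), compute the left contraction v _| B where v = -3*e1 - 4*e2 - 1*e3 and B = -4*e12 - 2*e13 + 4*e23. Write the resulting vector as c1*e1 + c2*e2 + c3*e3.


Left contraction v _| B = <vB>_1 (grade-1 part of the geometric product vB).
Using e1_|e12 = e2, e2_|e12 = -e1, e1_|e13 = e3, e3_|e13 = -e1, e2_|e23 = e3, e3_|e23 = -e2:
e1 coeff: -v2*b12 - v3*b13 = -(-4)*(-4) - (-1)*(-2) = -18
e2 coeff: v1*b12 - v3*b23 = (-3)*(-4) - (-1)*(4) = 16
e3 coeff: v1*b13 + v2*b23 = (-3)*(-2) + (-4)*(4) = -10
v _| B = -18*e1 + 16*e2 - 10*e3


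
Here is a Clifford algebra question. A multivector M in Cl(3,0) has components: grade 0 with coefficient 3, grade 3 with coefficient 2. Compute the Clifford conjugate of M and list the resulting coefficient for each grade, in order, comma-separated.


Clifford conjugate sign for grade k: (-1)^(k(k+1)/2)
Grade 0: (-1)^(0*1/2) = (-1)^0 = 1, coeff 3 -> 3
Grade 3: (-1)^(3*4/2) = (-1)^6 = 1, coeff 2 -> 2
Conjugated coefficients: 3, 2


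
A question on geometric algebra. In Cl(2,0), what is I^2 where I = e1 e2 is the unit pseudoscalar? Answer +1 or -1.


The pseudoscalar I = e1...e_n (product of all n generators) of Cl(p,q) satisfies I^2 = (-1)^(q + n(n-1)/2).
p = 2, q = 0, n = p + q = 2
n(n-1)/2 = 2 * 1 / 2 = 1
Exponent = q + n(n-1)/2 = 0 + 1 = 1
I^2 = (-1)^1 = -1


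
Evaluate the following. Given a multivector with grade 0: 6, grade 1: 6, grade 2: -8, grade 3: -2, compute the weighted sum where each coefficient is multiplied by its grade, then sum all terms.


Grade-weighted sum = sum of grade_k * coefficient_k
0*6 = 0
1*6 = 6
2*(-8) = -16
3*(-2) = -6
Total = 0 + 6 + (-16) + (-6) = -16


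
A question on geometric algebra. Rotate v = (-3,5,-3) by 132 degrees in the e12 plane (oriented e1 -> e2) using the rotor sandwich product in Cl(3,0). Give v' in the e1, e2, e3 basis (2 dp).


Rotor R = cos(66deg) - sin(66deg)*e12
Rotation angle theta = 2 * 66 = 132 degrees in the e12 plane (e1 -> e2).
The component perpendicular to the plane (e3) is invariant: v'_3 = v3 = -3.00
cos(132deg) = -0.6691, sin(132deg) = 0.7431
v'_1 = v1*cos(theta) - v2*sin(theta) = -3*(-0.6691) - 5*0.7431 = -1.71
v'_2 = v1*sin(theta) + v2*cos(theta) = -3*0.7431 + 5*(-0.6691) = -5.58
v' = -1.71*e1 - 5.58*e2 - 3.00*e3


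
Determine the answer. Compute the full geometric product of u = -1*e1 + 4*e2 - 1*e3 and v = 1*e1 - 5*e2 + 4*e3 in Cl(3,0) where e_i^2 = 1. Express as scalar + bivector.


In Cl(3,0): e_i^2 = 1, e_ie_j = -e_je_i for i != j.
Scalar part = u . v = (-1)*1 + 4*(-5) + (-1)*4
= -1 + (-20) + (-4) = -25
e12 coeff = (-1)*(-5) - 4*1 = 5 - 4 = 1
e13 coeff = (-1)*4 - (-1)*1 = -4 - (-1) = -3
e23 coeff = 4*4 - (-1)*(-5) = 16 - 5 = 11
uv = -25 + 1*e12 - 3*e13 + 11*e23


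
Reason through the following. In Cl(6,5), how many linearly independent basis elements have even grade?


Even subalgebra dimension = 2^(n-1)
n = 6 + 5 = 11
2^(11 - 1) = 2^10 = 1024
Verification: sum of C(11,k) for even k = 1 + 55 + 330 + 462 + 165 + 11 = 1024
Result = 1024


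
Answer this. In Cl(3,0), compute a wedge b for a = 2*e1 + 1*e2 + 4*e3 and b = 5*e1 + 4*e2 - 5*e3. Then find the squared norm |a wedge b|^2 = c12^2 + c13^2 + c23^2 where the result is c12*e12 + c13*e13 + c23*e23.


a wedge b = (a1*b2 - a2*b1)*e12 + (a1*b3 - a3*b1)*e13 + (a2*b3 - a3*b2)*e23
e12 coeff: 2*4 - 1*5 = 8 - 5 = 3
e13 coeff: 2*(-5) - 4*5 = -10 - 20 = -30
e23 coeff: 1*(-5) - 4*4 = -5 - 16 = -21
|a wedge b|^2 = 3^2 + (-30)^2 + (-21)^2
= 9 + 900 + 441
= 1350


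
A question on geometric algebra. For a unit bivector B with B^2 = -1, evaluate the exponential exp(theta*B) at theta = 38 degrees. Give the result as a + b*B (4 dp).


For a unit bivector B with B^2 = -1, the exponential series gives
e^(theta*B) = cos(theta) + sin(theta)*B (the GA analogue of Euler's formula).
theta = 38 degrees = 0.663225 rad
cos(38 deg) = 0.7880
sin(38 deg) = 0.6157
exp(theta*B) = 0.7880 + 0.6157*B
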